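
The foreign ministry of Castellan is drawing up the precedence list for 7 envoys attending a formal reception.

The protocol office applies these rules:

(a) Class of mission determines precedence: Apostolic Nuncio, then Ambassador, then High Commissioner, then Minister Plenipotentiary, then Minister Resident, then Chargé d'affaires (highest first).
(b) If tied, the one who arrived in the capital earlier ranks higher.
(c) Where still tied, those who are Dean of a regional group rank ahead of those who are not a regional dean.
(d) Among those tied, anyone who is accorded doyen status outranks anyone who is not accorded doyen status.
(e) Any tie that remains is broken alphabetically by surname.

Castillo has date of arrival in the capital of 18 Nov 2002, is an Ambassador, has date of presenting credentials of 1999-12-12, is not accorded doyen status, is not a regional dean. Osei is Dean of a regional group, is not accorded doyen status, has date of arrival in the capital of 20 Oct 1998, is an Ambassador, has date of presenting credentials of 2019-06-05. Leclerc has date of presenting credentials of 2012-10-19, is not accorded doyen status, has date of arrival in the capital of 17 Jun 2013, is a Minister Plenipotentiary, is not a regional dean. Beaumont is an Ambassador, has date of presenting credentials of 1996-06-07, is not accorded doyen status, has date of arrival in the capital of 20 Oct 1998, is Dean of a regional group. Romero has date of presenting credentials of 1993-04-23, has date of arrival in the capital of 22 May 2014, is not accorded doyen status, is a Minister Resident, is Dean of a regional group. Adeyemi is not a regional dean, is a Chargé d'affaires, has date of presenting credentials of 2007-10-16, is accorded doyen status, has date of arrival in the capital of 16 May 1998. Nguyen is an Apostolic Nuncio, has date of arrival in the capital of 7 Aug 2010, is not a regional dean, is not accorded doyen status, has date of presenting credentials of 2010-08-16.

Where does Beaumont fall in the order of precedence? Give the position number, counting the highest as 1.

By class of mission: Nguyen (Apostolic Nuncio); then Beaumont, Osei and Castillo (Ambassador); then Leclerc (Minister Plenipotentiary); then Romero (Minister Resident); then Adeyemi (Chargé d'affaires).
Among Beaumont, Osei and Castillo, by date of arrival in the capital (earlier first): Beaumont and Osei (20 Oct 1998) before Castillo (18 Nov 2002).
Beaumont and Osei are each Dean of a regional group, so the next rule applies.
Beaumont and Osei are each not accorded doyen status, so the next rule applies.
Among Beaumont and Osei, alphabetically by surname: Beaumont before Osei.
Order: Nguyen, Beaumont, Osei, Castillo, Leclerc, Romero, Adeyemi. So position 2.

2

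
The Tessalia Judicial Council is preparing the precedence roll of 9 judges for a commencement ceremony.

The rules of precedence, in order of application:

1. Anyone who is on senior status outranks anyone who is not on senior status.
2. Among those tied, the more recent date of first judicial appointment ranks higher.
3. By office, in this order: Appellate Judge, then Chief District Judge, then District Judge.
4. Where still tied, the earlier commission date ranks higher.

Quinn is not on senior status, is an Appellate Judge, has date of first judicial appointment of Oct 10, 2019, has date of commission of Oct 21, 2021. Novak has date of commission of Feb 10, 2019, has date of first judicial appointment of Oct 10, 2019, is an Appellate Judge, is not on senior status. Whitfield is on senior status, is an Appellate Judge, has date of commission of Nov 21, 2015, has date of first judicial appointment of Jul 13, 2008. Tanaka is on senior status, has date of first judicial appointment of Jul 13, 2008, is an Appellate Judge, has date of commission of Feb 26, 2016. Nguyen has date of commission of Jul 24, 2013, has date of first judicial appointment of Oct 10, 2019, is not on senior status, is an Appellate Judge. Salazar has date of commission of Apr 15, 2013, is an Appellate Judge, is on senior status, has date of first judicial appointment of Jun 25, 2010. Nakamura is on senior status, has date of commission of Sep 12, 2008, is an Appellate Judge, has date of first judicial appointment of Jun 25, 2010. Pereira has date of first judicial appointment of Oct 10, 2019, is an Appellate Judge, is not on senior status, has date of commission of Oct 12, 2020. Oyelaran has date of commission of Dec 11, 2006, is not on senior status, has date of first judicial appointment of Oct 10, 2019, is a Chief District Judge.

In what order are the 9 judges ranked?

Nakamura, Salazar, Whitfield, Tanaka, Nguyen, Novak, Pereira, Quinn, Oyelaran

By the first rule: Nakamura, Salazar, Whitfield and Tanaka (each on senior status); then Nguyen, Novak, Pereira, Quinn and Oyelaran (each not on senior status).
Among Nakamura, Salazar, Whitfield and Tanaka, by date of first judicial appointment (later first): Nakamura and Salazar (Jun 25, 2010) before Whitfield and Tanaka (Jul 13, 2008).
Nakamura and Salazar are each Appellate Judge, so the next rule applies.
Among Nakamura and Salazar, by date of commission (earlier first): Nakamura (Sep 12, 2008) before Salazar (Apr 15, 2013).
Whitfield and Tanaka are each Appellate Judge, so the next rule applies.
Among Whitfield and Tanaka, by date of commission (earlier first): Whitfield (Nov 21, 2015) before Tanaka (Feb 26, 2016).
Nguyen, Novak, Pereira, Quinn and Oyelaran all have date of first judicial appointment Oct 10, 2019, so the next rule applies.
Among Nguyen, Novak, Pereira, Quinn and Oyelaran, by office: Nguyen, Novak, Pereira and Quinn (Appellate Judge) before Oyelaran (Chief District Judge).
Among Nguyen, Novak, Pereira and Quinn, by date of commission (earlier first): Nguyen (Jul 24, 2013) before Novak (Feb 10, 2019) before Pereira (Oct 12, 2020) before Quinn (Oct 21, 2021).
Full order: Nakamura, Salazar, Whitfield, Tanaka, Nguyen, Novak, Pereira, Quinn, Oyelaran.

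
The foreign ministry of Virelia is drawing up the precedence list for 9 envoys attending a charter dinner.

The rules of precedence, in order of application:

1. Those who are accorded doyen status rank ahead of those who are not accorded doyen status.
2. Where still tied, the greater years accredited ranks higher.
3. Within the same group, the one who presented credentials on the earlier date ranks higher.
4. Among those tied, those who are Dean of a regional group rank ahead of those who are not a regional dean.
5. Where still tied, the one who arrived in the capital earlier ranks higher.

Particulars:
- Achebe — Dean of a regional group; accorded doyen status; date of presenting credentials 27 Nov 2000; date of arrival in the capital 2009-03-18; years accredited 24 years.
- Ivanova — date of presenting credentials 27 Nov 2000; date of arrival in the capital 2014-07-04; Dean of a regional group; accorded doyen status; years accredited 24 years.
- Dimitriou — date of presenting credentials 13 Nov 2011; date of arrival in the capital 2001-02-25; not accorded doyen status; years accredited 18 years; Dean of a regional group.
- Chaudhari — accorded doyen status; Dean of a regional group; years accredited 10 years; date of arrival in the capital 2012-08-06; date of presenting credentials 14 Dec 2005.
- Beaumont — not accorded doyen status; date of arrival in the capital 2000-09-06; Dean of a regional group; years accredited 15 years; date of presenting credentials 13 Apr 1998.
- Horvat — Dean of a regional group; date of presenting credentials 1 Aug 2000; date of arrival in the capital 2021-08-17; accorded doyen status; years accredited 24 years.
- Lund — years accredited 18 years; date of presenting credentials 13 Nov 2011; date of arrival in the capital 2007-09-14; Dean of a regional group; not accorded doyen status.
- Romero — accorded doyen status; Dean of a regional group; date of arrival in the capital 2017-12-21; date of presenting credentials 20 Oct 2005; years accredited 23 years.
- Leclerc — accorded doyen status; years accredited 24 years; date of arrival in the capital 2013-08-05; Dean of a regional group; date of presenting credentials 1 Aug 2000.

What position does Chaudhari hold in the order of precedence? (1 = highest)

6

By the first rule: Leclerc, Horvat, Achebe, Ivanova, Romero and Chaudhari (each accorded doyen status); then Dimitriou, Lund and Beaumont (each not accorded doyen status).
Among Leclerc, Horvat, Achebe, Ivanova, Romero and Chaudhari, by years accredited (higher first): Leclerc, Horvat, Achebe and Ivanova (24 years) before Romero (23 years) before Chaudhari (10 years).
Among Leclerc, Horvat, Achebe and Ivanova, by date of presenting credentials (earlier first): Leclerc and Horvat (1 Aug 2000) before Achebe and Ivanova (27 Nov 2000).
Leclerc and Horvat are each Dean of a regional group, so the next rule applies.
Among Leclerc and Horvat, by date of arrival in the capital (earlier first): Leclerc (2013-08-05) before Horvat (2021-08-17).
Achebe and Ivanova are each Dean of a regional group, so the next rule applies.
Among Achebe and Ivanova, by date of arrival in the capital (earlier first): Achebe (2009-03-18) before Ivanova (2014-07-04).
Among Dimitriou, Lund and Beaumont, by years accredited (higher first): Dimitriou and Lund (18 years) before Beaumont (15 years).
Dimitriou and Lund both have date of presenting credentials 13 Nov 2011, so the next rule applies.
Dimitriou and Lund are each Dean of a regional group, so the next rule applies.
Among Dimitriou and Lund, by date of arrival in the capital (earlier first): Dimitriou (2001-02-25) before Lund (2007-09-14).
Order: Leclerc, Horvat, Achebe, Ivanova, Romero, Chaudhari, Dimitriou, Lund, Beaumont. So position 6.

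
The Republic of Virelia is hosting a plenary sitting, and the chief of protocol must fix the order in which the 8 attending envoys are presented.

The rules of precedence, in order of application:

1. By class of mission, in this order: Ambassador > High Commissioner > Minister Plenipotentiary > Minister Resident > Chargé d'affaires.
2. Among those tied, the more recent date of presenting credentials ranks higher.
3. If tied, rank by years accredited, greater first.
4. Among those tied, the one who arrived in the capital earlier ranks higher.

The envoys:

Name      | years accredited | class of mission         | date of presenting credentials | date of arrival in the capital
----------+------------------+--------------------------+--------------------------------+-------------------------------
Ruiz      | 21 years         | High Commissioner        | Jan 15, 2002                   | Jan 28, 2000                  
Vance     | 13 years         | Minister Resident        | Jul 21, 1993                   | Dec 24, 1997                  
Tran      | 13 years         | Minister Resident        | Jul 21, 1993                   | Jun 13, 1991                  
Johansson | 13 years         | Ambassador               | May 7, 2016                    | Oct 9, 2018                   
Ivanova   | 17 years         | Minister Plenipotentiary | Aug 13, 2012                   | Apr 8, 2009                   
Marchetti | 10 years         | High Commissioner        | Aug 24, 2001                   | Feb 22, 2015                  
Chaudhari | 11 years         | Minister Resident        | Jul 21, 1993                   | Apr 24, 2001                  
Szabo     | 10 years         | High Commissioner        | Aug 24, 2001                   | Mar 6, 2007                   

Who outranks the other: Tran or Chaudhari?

Tran

By class of mission: Johansson (Ambassador); then Ruiz, Szabo and Marchetti (High Commissioner); then Ivanova (Minister Plenipotentiary); then Tran, Vance and Chaudhari (Minister Resident).
Among Ruiz, Szabo and Marchetti, by date of presenting credentials (later first): Ruiz (Jan 15, 2002) before Szabo and Marchetti (Aug 24, 2001).
Szabo and Marchetti both have years accredited 10 years, so the next rule applies.
Among Szabo and Marchetti, by date of arrival in the capital (earlier first): Szabo (Mar 6, 2007) before Marchetti (Feb 22, 2015).
Tran, Vance and Chaudhari all have date of presenting credentials Jul 21, 1993, so the next rule applies.
Among Tran, Vance and Chaudhari, by years accredited (higher first): Tran and Vance (13 years) before Chaudhari (11 years).
Among Tran and Vance, by date of arrival in the capital (earlier first): Tran (Jun 13, 1991) before Vance (Dec 24, 1997).
So Tran takes precedence.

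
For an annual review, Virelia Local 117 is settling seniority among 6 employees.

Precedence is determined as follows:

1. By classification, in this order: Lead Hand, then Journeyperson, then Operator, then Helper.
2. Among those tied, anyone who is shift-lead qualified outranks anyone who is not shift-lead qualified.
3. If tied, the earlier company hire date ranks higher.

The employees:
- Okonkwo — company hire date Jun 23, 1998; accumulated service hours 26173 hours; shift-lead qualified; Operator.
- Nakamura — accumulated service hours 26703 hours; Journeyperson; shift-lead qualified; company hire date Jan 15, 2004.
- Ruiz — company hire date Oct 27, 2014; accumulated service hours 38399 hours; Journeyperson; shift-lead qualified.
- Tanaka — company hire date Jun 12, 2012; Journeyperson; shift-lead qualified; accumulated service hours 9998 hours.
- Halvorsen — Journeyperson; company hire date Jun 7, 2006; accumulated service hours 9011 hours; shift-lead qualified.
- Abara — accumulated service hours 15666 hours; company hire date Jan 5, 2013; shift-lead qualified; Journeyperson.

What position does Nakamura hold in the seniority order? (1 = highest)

By classification: Nakamura, Halvorsen, Tanaka, Abara and Ruiz (Journeyperson); then Okonkwo (Operator).
Nakamura, Halvorsen, Tanaka, Abara and Ruiz are each shift-lead qualified, so the next rule applies.
Among Nakamura, Halvorsen, Tanaka, Abara and Ruiz, by company hire date (earlier first): Nakamura (Jan 15, 2004) before Halvorsen (Jun 7, 2006) before Tanaka (Jun 12, 2012) before Abara (Jan 5, 2013) before Ruiz (Oct 27, 2014).
Order: Nakamura, Halvorsen, Tanaka, Abara, Ruiz, Okonkwo. So position 1.

1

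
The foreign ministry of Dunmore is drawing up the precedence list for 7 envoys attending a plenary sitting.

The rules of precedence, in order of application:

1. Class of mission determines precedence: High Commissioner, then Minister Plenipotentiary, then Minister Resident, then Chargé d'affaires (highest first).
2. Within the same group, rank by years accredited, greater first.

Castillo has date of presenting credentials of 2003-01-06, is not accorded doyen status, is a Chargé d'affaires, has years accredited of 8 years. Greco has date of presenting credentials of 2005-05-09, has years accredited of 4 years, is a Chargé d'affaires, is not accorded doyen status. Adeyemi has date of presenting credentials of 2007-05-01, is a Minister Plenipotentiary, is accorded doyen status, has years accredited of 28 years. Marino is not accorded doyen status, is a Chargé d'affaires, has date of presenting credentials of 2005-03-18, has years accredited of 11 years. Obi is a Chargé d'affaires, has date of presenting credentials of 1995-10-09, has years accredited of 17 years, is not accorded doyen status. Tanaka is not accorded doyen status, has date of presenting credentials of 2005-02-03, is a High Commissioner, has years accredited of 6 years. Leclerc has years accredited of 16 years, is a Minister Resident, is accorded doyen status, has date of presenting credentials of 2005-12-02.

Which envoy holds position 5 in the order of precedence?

Marino

By class of mission: Tanaka (High Commissioner); then Adeyemi (Minister Plenipotentiary); then Leclerc (Minister Resident); then Obi, Marino, Castillo and Greco (Chargé d'affaires).
Among Obi, Marino, Castillo and Greco, by years accredited (higher first): Obi (17 years) before Marino (11 years) before Castillo (8 years) before Greco (4 years).
Order: Tanaka, Adeyemi, Leclerc, Obi, Marino, Castillo, Greco.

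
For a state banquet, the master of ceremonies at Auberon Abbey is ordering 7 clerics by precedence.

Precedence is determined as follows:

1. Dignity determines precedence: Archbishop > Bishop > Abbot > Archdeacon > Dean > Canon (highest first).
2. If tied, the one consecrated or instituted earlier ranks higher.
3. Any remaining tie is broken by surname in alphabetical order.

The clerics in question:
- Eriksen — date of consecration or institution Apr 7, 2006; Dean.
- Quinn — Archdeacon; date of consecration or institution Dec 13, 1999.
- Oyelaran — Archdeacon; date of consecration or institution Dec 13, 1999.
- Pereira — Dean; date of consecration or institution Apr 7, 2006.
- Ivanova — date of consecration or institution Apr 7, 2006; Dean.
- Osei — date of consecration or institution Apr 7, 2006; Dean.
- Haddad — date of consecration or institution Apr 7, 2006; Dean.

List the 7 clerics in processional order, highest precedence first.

Oyelaran, Quinn, Eriksen, Haddad, Ivanova, Osei, Pereira

By dignity: Oyelaran and Quinn (Archdeacon); then Eriksen, Haddad, Ivanova, Osei and Pereira (Dean).
Oyelaran and Quinn both have date of consecration or institution Dec 13, 1999, so the next rule applies.
Among Oyelaran and Quinn, alphabetically by surname: Oyelaran before Quinn.
Eriksen, Haddad, Ivanova, Osei and Pereira all have date of consecration or institution Apr 7, 2006, so the next rule applies.
Among Eriksen, Haddad, Ivanova, Osei and Pereira, alphabetically by surname: Eriksen before Haddad before Ivanova before Osei before Pereira.
Full order: Oyelaran, Quinn, Eriksen, Haddad, Ivanova, Osei, Pereira.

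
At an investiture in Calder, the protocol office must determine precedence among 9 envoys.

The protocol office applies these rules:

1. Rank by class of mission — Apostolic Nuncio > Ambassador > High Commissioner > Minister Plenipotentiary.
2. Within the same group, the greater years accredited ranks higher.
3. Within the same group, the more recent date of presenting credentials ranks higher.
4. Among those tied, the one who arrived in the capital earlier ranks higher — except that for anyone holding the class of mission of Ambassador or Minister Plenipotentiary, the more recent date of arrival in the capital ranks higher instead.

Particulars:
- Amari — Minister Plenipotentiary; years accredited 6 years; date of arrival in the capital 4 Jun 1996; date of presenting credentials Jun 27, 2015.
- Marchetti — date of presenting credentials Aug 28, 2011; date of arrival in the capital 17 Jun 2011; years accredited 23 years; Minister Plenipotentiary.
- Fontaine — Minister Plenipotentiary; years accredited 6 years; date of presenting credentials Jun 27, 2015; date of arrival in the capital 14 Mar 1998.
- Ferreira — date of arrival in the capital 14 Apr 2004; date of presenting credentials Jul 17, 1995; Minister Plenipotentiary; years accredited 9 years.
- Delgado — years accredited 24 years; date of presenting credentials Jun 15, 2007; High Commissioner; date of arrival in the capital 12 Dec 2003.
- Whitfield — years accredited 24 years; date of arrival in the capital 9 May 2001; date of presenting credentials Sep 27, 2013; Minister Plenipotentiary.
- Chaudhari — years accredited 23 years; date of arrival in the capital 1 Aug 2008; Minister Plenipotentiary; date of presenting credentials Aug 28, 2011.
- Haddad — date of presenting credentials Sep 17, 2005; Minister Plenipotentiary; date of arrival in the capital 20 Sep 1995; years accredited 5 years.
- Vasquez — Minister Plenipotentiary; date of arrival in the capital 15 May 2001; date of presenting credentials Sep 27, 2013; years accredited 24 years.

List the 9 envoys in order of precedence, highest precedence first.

Delgado, Vasquez, Whitfield, Marchetti, Chaudhari, Ferreira, Fontaine, Amari, Haddad

By class of mission: Delgado (High Commissioner); then Vasquez, Whitfield, Marchetti, Chaudhari, Ferreira, Fontaine, Amari and Haddad (Minister Plenipotentiary).
Among Vasquez, Whitfield, Marchetti, Chaudhari, Ferreira, Fontaine, Amari and Haddad, by years accredited (higher first): Vasquez and Whitfield (24 years) before Marchetti and Chaudhari (23 years) before Ferreira (9 years) before Fontaine and Amari (6 years) before Haddad (5 years).
Vasquez and Whitfield both have date of presenting credentials Sep 27, 2013, so the next rule applies.
Among Vasquez and Whitfield, by date of arrival in the capital (later first) (reversed rule for this group): Vasquez (15 May 2001) before Whitfield (9 May 2001).
Marchetti and Chaudhari both have date of presenting credentials Aug 28, 2011, so the next rule applies.
Among Marchetti and Chaudhari, by date of arrival in the capital (later first) (reversed rule for this group): Marchetti (17 Jun 2011) before Chaudhari (1 Aug 2008).
Fontaine and Amari both have date of presenting credentials Jun 27, 2015, so the next rule applies.
Among Fontaine and Amari, by date of arrival in the capital (later first) (reversed rule for this group): Fontaine (14 Mar 1998) before Amari (4 Jun 1996).
Full order: Delgado, Vasquez, Whitfield, Marchetti, Chaudhari, Ferreira, Fontaine, Amari, Haddad.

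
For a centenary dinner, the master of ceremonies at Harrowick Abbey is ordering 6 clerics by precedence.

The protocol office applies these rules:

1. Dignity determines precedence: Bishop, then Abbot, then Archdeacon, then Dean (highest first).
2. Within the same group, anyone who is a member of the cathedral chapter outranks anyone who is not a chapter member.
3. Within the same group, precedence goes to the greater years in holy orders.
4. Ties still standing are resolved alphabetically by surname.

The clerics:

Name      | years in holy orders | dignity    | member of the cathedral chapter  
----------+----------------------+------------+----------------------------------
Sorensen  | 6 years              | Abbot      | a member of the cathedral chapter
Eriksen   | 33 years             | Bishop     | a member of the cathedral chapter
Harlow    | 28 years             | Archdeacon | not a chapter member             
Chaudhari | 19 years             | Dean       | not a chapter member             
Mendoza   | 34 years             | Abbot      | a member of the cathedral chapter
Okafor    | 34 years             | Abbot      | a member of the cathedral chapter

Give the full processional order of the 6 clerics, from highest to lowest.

Eriksen, Mendoza, Okafor, Sorensen, Harlow, Chaudhari

By dignity: Eriksen (Bishop); then Mendoza, Okafor and Sorensen (Abbot); then Harlow (Archdeacon); then Chaudhari (Dean).
Mendoza, Okafor and Sorensen are each a member of the cathedral chapter, so the next rule applies.
Among Mendoza, Okafor and Sorensen, by years in holy orders (higher first): Mendoza and Okafor (34 years) before Sorensen (6 years).
Among Mendoza and Okafor, alphabetically by surname: Mendoza before Okafor.
Full order: Eriksen, Mendoza, Okafor, Sorensen, Harlow, Chaudhari.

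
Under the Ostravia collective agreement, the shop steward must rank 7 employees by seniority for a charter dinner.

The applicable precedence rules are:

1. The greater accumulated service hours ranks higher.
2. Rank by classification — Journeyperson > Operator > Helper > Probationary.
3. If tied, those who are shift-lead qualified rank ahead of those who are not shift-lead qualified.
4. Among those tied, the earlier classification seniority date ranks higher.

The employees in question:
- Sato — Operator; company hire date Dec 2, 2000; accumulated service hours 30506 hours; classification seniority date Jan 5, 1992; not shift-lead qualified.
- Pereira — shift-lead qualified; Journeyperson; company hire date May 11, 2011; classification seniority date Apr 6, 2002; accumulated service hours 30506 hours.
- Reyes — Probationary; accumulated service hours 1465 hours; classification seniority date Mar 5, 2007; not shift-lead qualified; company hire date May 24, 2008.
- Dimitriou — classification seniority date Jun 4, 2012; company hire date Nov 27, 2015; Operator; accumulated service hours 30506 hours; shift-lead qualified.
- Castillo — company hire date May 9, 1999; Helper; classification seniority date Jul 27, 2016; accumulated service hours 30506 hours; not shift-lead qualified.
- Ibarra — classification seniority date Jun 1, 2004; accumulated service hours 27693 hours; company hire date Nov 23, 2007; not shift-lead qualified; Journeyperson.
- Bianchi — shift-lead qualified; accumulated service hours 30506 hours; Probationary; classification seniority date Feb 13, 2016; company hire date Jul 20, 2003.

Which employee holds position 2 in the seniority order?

By accumulated service hours (higher first): Pereira, Dimitriou, Sato, Castillo and Bianchi (each 30506 hours); then Ibarra (27693 hours); then Reyes (1465 hours).
Among Pereira, Dimitriou, Sato, Castillo and Bianchi, by classification: Pereira (Journeyperson) before Dimitriou and Sato (Operator) before Castillo (Helper) before Bianchi (Probationary).
Among Dimitriou and Sato, shift-lead qualified before not shift-lead qualified: Dimitriou (shift-lead qualified) before Sato (not shift-lead qualified).
Order: Pereira, Dimitriou, Sato, Castillo, Bianchi, Ibarra, Reyes.

Dimitriou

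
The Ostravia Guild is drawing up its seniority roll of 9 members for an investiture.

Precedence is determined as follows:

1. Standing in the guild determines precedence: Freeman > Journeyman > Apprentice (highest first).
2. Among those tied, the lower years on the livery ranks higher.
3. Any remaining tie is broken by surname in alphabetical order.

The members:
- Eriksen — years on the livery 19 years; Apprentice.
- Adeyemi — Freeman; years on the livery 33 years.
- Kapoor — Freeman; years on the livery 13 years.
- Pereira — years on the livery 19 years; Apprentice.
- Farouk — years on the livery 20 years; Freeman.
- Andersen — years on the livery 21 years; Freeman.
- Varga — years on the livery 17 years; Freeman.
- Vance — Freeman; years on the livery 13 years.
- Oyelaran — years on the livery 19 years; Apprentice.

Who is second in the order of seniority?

Vance

By standing in the guild: Kapoor, Vance, Varga, Farouk, Andersen and Adeyemi (Freeman); then Eriksen, Oyelaran and Pereira (Apprentice).
Among Kapoor, Vance, Varga, Farouk, Andersen and Adeyemi, by years on the livery (lower first): Kapoor and Vance (13 years) before Varga (17 years) before Farouk (20 years) before Andersen (21 years) before Adeyemi (33 years).
Among Kapoor and Vance, alphabetically by surname: Kapoor before Vance.
Eriksen, Oyelaran and Pereira all have years on the livery 19 years, so the next rule applies.
Among Eriksen, Oyelaran and Pereira, alphabetically by surname: Eriksen before Oyelaran before Pereira.
Order: Kapoor, Vance, Varga, Farouk, Andersen, Adeyemi, Eriksen, Oyelaran, Pereira.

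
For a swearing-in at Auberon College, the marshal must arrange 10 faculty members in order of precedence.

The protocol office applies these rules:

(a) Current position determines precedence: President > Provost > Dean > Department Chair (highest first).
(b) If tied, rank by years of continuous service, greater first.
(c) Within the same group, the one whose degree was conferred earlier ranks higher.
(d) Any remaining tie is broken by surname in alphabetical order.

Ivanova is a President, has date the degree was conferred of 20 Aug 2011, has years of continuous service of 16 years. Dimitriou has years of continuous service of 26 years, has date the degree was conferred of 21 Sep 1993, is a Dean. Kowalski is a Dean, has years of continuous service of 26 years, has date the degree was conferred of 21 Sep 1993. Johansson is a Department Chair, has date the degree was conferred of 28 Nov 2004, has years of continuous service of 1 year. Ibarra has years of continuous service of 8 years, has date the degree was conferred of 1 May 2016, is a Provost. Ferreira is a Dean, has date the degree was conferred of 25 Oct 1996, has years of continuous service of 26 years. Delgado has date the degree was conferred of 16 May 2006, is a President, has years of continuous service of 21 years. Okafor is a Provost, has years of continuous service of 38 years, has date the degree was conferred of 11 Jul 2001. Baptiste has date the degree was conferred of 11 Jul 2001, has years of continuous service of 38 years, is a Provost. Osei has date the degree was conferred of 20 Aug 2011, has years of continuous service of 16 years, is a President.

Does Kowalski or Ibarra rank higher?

Ibarra

By current position: Delgado, Ivanova and Osei (President); then Baptiste, Okafor and Ibarra (Provost); then Dimitriou, Kowalski and Ferreira (Dean); then Johansson (Department Chair).
Among Delgado, Ivanova and Osei, by years of continuous service (higher first): Delgado (21 years) before Ivanova and Osei (16 years).
Ivanova and Osei both have date the degree was conferred 20 Aug 2011, so the next rule applies.
Among Ivanova and Osei, alphabetically by surname: Ivanova before Osei.
Among Baptiste, Okafor and Ibarra, by years of continuous service (higher first): Baptiste and Okafor (38 years) before Ibarra (8 years).
Baptiste and Okafor both have date the degree was conferred 11 Jul 2001, so the next rule applies.
Among Baptiste and Okafor, alphabetically by surname: Baptiste before Okafor.
Dimitriou, Kowalski and Ferreira all have years of continuous service 26 years, so the next rule applies.
Among Dimitriou, Kowalski and Ferreira, by date the degree was conferred (earlier first): Dimitriou and Kowalski (21 Sep 1993) before Ferreira (25 Oct 1996).
Among Dimitriou and Kowalski, alphabetically by surname: Dimitriou before Kowalski.
So Ibarra takes precedence.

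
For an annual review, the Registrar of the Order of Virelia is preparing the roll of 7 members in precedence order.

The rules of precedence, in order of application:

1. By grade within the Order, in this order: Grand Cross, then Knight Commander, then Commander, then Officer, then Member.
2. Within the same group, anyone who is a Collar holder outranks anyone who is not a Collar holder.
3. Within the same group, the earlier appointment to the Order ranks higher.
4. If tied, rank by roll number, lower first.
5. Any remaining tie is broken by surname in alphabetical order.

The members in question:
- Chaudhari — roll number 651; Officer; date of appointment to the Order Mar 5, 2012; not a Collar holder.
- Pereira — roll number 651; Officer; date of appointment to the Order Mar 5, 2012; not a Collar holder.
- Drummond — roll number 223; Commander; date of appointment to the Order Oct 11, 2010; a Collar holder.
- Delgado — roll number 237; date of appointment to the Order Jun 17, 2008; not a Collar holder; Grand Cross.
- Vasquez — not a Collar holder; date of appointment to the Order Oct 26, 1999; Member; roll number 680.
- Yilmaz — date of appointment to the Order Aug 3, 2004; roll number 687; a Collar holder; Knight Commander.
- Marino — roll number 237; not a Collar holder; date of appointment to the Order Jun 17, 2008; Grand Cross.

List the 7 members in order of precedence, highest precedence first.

Delgado, Marino, Yilmaz, Drummond, Chaudhari, Pereira, Vasquez

By grade within the Order: Delgado and Marino (Grand Cross); then Yilmaz (Knight Commander); then Drummond (Commander); then Chaudhari and Pereira (Officer); then Vasquez (Member).
Delgado and Marino are each not a Collar holder, so the next rule applies.
Delgado and Marino both have date of appointment to the Order Jun 17, 2008, so the next rule applies.
Delgado and Marino both have roll number 237, so the next rule applies.
Among Delgado and Marino, alphabetically by surname: Delgado before Marino.
Chaudhari and Pereira are each not a Collar holder, so the next rule applies.
Chaudhari and Pereira both have date of appointment to the Order Mar 5, 2012, so the next rule applies.
Chaudhari and Pereira both have roll number 651, so the next rule applies.
Among Chaudhari and Pereira, alphabetically by surname: Chaudhari before Pereira.
Full order: Delgado, Marino, Yilmaz, Drummond, Chaudhari, Pereira, Vasquez.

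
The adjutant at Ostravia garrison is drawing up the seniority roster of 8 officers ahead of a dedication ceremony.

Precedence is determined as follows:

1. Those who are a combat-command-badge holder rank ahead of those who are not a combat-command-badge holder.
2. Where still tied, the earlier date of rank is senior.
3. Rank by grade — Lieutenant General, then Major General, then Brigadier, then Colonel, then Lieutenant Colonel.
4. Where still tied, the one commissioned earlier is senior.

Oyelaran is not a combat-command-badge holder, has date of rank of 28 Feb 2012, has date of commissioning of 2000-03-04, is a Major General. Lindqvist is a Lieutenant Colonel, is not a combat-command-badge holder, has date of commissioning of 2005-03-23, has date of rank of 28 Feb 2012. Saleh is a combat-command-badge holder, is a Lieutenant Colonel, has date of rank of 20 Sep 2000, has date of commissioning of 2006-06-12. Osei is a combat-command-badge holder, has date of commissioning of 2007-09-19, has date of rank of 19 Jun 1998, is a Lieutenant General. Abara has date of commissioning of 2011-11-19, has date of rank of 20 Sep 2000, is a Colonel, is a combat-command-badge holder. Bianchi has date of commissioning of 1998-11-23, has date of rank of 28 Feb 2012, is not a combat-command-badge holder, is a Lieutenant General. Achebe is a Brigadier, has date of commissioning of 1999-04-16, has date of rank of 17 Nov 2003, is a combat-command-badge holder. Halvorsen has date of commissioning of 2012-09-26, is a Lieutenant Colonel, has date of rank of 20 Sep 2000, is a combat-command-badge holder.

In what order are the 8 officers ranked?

Osei, Abara, Saleh, Halvorsen, Achebe, Bianchi, Oyelaran, Lindqvist

By the first rule: Osei, Abara, Saleh, Halvorsen and Achebe (each a combat-command-badge holder); then Bianchi, Oyelaran and Lindqvist (each not a combat-command-badge holder).
Among Osei, Abara, Saleh, Halvorsen and Achebe, by date of rank (earlier first): Osei (19 Jun 1998) before Abara, Saleh and Halvorsen (20 Sep 2000) before Achebe (17 Nov 2003).
Among Abara, Saleh and Halvorsen, by grade: Abara (Colonel) before Saleh and Halvorsen (Lieutenant Colonel).
Among Saleh and Halvorsen, by date of commissioning (earlier first): Saleh (2006-06-12) before Halvorsen (2012-09-26).
Bianchi, Oyelaran and Lindqvist all have date of rank 28 Feb 2012, so the next rule applies.
Among Bianchi, Oyelaran and Lindqvist, by grade: Bianchi (Lieutenant General) before Oyelaran (Major General) before Lindqvist (Lieutenant Colonel).
Full order: Osei, Abara, Saleh, Halvorsen, Achebe, Bianchi, Oyelaran, Lindqvist.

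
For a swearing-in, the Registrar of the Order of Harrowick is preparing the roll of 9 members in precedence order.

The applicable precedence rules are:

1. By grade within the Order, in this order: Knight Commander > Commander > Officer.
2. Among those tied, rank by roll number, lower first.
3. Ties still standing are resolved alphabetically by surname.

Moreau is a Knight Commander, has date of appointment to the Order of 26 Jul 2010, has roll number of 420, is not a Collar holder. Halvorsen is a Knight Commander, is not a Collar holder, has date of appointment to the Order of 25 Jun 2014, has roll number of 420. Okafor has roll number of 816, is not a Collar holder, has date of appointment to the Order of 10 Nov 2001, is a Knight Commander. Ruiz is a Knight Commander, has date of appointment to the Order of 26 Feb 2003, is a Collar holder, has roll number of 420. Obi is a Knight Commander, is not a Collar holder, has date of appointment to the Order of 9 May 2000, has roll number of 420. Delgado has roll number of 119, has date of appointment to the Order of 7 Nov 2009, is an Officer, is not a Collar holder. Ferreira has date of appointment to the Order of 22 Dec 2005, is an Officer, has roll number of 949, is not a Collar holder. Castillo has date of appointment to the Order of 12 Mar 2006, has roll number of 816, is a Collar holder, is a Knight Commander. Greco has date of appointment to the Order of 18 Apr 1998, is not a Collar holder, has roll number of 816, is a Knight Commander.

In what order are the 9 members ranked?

By grade within the Order: Halvorsen, Moreau, Obi, Ruiz, Castillo, Greco and Okafor (Knight Commander); then Delgado and Ferreira (Officer).
Among Halvorsen, Moreau, Obi, Ruiz, Castillo, Greco and Okafor, by roll number (lower first): Halvorsen, Moreau, Obi and Ruiz (420) before Castillo, Greco and Okafor (816).
Among Halvorsen, Moreau, Obi and Ruiz, alphabetically by surname: Halvorsen before Moreau before Obi before Ruiz.
Among Castillo, Greco and Okafor, alphabetically by surname: Castillo before Greco before Okafor.
Among Delgado and Ferreira, by roll number (lower first): Delgado (119) before Ferreira (949).
Full order: Halvorsen, Moreau, Obi, Ruiz, Castillo, Greco, Okafor, Delgado, Ferreira.

Halvorsen, Moreau, Obi, Ruiz, Castillo, Greco, Okafor, Delgado, Ferreira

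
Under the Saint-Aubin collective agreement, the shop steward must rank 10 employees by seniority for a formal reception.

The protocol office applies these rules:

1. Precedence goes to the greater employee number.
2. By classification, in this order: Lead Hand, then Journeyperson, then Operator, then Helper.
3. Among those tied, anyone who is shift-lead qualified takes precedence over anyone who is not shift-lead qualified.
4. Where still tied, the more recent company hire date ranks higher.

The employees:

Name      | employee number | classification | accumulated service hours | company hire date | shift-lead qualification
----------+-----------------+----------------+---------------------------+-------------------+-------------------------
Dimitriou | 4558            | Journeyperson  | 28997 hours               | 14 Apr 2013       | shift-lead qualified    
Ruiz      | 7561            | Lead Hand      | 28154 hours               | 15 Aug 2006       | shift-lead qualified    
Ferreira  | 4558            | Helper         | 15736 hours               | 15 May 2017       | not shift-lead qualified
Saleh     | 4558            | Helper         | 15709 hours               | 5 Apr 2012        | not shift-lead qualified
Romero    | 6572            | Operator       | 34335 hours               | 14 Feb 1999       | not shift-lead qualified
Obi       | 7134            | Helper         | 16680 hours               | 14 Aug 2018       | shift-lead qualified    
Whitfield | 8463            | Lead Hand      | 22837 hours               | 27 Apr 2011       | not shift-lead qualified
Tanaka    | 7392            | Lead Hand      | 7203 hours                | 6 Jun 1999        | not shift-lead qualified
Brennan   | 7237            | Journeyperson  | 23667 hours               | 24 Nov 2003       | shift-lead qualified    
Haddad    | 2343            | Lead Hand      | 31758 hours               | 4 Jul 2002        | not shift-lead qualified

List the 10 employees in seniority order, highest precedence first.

By employee number (higher first): Whitfield (8463); then Ruiz (7561); then Tanaka (7392); then Brennan (7237); then Obi (7134); then Romero (6572); then Dimitriou, Ferreira and Saleh (each 4558); then Haddad (2343).
Among Dimitriou, Ferreira and Saleh, by classification: Dimitriou (Journeyperson) before Ferreira and Saleh (Helper).
Ferreira and Saleh are each not shift-lead qualified, so the next rule applies.
Among Ferreira and Saleh, by company hire date (later first): Ferreira (15 May 2017) before Saleh (5 Apr 2012).
Full order: Whitfield, Ruiz, Tanaka, Brennan, Obi, Romero, Dimitriou, Ferreira, Saleh, Haddad.

Whitfield, Ruiz, Tanaka, Brennan, Obi, Romero, Dimitriou, Ferreira, Saleh, Haddad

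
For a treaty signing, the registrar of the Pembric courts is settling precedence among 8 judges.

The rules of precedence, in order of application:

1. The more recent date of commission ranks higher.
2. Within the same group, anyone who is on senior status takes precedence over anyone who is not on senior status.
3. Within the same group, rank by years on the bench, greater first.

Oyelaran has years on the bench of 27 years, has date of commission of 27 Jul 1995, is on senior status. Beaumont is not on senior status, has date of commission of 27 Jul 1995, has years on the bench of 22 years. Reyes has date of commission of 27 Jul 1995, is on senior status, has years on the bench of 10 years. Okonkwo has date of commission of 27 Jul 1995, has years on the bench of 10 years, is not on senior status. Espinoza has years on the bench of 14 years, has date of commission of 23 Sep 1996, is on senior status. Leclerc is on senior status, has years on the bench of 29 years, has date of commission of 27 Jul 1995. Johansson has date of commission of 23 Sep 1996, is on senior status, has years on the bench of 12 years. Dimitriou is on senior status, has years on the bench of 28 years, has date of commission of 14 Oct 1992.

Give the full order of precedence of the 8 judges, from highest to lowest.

By date of commission (later first): Espinoza and Johansson (both 23 Sep 1996); then Leclerc, Oyelaran, Reyes, Beaumont and Okonkwo (each 27 Jul 1995); then Dimitriou (14 Oct 1992).
Espinoza and Johansson are each on senior status, so the next rule applies.
Among Espinoza and Johansson, by years on the bench (higher first): Espinoza (14 years) before Johansson (12 years).
Among Leclerc, Oyelaran, Reyes, Beaumont and Okonkwo, on senior status before not on senior status: Leclerc, Oyelaran and Reyes (on senior status) before Beaumont and Okonkwo (not on senior status).
Among Leclerc, Oyelaran and Reyes, by years on the bench (higher first): Leclerc (29 years) before Oyelaran (27 years) before Reyes (10 years).
Among Beaumont and Okonkwo, by years on the bench (higher first): Beaumont (22 years) before Okonkwo (10 years).
Full order: Espinoza, Johansson, Leclerc, Oyelaran, Reyes, Beaumont, Okonkwo, Dimitriou.

Espinoza, Johansson, Leclerc, Oyelaran, Reyes, Beaumont, Okonkwo, Dimitriou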